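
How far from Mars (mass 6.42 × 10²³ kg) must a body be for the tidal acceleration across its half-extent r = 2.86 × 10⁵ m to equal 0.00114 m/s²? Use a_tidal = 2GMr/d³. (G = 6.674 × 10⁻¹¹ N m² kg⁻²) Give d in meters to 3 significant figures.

2GMr/d³ = a_tidal  ⇒  d = (2GMr / a_tidal)^(1/3)
d = (2 × 6.674×10⁻¹¹ × (6.42 × 10²³) × (2.86 × 10⁵) / (0.00114))^(1/3)
  = 2.78 × 10⁷ m

2.78 × 10⁷ m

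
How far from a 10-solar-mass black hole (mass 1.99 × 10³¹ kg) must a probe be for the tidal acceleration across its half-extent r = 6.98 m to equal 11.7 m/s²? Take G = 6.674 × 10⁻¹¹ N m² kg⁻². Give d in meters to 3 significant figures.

1.17 × 10⁷ m

2GMr/d³ = a_tidal  ⇒  d = (2GMr / a_tidal)^(1/3)
d = (2 × 6.674×10⁻¹¹ × (1.99 × 10³¹) × (6.98) / (11.7))^(1/3)
  = 1.17 × 10⁷ m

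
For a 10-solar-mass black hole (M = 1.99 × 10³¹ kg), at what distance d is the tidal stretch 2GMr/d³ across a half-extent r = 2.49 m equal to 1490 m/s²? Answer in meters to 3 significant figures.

1.64 × 10⁶ m

2GMr/d³ = a_tidal  ⇒  d = (2GMr / a_tidal)^(1/3)
d = (2 × 6.674×10⁻¹¹ × (1.99 × 10³¹) × (2.49) / (1490))^(1/3)
  = 1.64 × 10⁶ m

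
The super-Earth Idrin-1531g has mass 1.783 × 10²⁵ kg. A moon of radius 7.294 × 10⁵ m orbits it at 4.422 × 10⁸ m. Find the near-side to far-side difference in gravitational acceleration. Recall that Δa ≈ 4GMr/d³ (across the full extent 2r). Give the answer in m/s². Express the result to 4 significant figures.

4.015 × 10⁻⁵ m/s²

Differencing GM/(d−r)² and GM/(d+r)² to first order in r/d gives 4GMr/d³.
a_tidal = 4GMr/d³
        = 4 × (6.674 × 10⁻¹¹) × (1.783 × 10²⁵) × (7.294 × 10⁵) / (4.422 × 10⁸)³
        = 4.015 × 10⁻⁵ m/s²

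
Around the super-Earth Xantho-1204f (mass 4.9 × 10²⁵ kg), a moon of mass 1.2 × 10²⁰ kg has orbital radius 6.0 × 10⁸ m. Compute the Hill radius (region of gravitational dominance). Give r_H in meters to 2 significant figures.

5.6 × 10⁶ m

r_H ≈ a (m/3M)^(1/3)
    = (6.0 × 10⁸) × (1.2 × 10²⁰ / (3 × 4.9 × 10²⁵))^(1/3)
    = 5.6 × 10⁶ m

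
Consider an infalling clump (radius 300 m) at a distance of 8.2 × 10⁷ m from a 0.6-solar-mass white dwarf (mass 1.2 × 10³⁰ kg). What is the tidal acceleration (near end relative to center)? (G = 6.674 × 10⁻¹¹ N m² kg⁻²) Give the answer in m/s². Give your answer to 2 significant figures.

8.7 × 10⁻² m/s²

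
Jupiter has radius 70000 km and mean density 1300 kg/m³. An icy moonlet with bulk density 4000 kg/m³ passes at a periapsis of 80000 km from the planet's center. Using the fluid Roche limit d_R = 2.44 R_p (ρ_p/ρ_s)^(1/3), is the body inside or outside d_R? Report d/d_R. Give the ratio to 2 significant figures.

inside; d/d_R ≈ 0.68

d_R = 2.44 × (70000 km) × (1300/4000)^(1/3) = 1.174 × 10⁵ km
d/d_R = (80000) / (1.174 × 10⁵) = 0.68
Since d/d_R < 1, the body is inside the Roche limit.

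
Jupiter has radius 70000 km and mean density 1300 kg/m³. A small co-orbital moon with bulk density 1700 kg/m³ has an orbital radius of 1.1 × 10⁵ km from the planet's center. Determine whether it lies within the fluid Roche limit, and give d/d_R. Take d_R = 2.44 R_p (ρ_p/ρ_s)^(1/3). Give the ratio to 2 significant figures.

d_R = 2.44 × (70000 km) × (1300/1700)^(1/3) = 1.562 × 10⁵ km
d/d_R = (1.1 × 10⁵) / (1.562 × 10⁵) = 0.70
Since d/d_R < 1, the body is inside the Roche limit.

inside; d/d_R ≈ 0.70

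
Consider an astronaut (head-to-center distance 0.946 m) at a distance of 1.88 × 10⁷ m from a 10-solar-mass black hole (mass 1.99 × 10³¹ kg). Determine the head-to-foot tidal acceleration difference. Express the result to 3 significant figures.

7.56 × 10⁻¹ m/s²

Δa = 4GMr/d³
   = 4 × (6.674 × 10⁻¹¹) × (1.99 × 10³¹) × (0.946) / (1.88 × 10⁷)³
   = 7.56 × 10⁻¹ m/s²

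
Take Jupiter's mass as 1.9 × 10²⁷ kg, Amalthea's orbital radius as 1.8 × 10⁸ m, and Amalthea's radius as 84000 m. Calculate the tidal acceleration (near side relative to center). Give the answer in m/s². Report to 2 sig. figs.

Δa = 2GMr/d³
   = 2 × (6.674 × 10⁻¹¹) × (1.9 × 10²⁷) × (84000) / (1.8 × 10⁸)³
   = 3.7 × 10⁻³ m/s²

3.7 × 10⁻³ m/s²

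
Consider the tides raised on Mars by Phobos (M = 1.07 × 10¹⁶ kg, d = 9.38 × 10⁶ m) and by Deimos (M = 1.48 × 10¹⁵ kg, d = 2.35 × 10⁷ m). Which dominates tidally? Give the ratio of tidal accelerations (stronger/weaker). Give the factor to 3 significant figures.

Phobos, by a factor of ≈ 114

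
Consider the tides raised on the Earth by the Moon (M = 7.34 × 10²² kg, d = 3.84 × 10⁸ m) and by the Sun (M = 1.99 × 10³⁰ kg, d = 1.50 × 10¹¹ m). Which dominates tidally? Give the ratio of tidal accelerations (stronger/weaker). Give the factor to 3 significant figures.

The Moon, by a factor of ≈ 2.20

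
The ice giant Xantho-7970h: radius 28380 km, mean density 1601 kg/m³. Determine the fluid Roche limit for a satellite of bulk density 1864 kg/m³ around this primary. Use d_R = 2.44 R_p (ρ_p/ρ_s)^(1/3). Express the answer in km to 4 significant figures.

65820 km

d_R = 2.44 × 28380 km × (1601/1864)^(1/3)
    = 65820 km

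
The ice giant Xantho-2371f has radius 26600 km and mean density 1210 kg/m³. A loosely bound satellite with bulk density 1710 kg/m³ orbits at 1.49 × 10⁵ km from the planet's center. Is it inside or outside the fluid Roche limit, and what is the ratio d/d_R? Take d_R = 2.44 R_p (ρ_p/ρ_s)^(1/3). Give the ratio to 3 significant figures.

outside; d/d_R ≈ 2.58

d_R = 2.44 × (26600 km) × (1210/1710)^(1/3) = 57840 km
d/d_R = (1.49 × 10⁵) / (57840) = 2.58
Since d/d_R > 1, the body is outside the Roche limit.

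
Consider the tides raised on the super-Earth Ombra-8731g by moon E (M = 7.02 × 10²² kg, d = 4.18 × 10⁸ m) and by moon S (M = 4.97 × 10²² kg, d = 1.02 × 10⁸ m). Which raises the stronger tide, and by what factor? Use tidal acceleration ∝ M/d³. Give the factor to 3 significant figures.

Compare M/d³ for the two perturbers:
Moon E: (7.02 × 10²²) / (4.18 × 10⁸)³ = 9.612 × 10⁻⁴
Moon S: (4.97 × 10²²) / (1.02 × 10⁸)³ = 4.683 × 10⁻²
Ratio (larger/smaller) = 48.7

Moon S, by a factor of ≈ 48.7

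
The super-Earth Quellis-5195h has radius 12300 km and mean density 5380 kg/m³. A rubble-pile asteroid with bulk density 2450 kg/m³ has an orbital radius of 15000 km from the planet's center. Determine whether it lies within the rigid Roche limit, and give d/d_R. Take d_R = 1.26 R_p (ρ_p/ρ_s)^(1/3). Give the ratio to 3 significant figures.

d_R = 1.26 × (12300 km) × (5380/2450)^(1/3) = 20140 km
d/d_R = (15000) / (20140) = 0.745
Since d/d_R < 1, the body is inside the Roche limit.

inside; d/d_R ≈ 0.745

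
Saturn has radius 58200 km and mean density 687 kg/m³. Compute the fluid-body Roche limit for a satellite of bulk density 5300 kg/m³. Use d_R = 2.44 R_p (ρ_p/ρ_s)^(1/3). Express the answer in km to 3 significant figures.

71900 km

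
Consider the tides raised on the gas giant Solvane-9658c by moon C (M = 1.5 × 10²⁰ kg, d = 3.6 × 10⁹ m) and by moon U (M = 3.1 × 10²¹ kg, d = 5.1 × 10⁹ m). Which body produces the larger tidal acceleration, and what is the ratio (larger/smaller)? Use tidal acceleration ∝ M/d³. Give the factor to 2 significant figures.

Moon U, by a factor of ≈ 7.3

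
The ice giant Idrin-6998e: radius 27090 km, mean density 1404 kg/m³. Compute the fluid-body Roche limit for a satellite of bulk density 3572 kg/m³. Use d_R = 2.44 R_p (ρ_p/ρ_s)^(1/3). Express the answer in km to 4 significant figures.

d_R = 2.44 × 27090 km × (1404/3572)^(1/3)
    = 48420 km

48420 km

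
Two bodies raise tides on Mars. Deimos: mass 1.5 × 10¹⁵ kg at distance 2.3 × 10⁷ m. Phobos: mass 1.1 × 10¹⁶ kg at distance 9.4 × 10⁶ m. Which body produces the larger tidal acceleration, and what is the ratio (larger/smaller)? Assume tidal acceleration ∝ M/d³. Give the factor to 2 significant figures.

Compare M/d³ for the two perturbers:
Deimos: (1.5 × 10¹⁵) / (2.3 × 10⁷)³ = 1.233 × 10⁻⁷
Phobos: (1.1 × 10¹⁶) / (9.4 × 10⁶)³ = 1.324 × 10⁻⁵
Ratio (larger/smaller) = 110

Phobos, by a factor of ≈ 110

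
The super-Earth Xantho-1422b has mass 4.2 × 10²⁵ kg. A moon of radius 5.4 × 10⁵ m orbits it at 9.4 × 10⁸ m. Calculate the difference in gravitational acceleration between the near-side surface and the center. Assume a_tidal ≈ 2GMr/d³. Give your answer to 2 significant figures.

Δa = 2GMr/d³
   = 2 × (6.674 × 10⁻¹¹) × (4.2 × 10²⁵) × (5.4 × 10⁵) / (9.4 × 10⁸)³
   = 3.6 × 10⁻⁶ m/s²

3.6 × 10⁻⁶ m/s²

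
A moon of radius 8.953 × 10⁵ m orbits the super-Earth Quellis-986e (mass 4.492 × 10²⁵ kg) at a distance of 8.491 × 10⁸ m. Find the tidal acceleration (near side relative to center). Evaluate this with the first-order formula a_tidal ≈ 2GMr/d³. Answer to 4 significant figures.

Δa = 2GMr/d³
   = 2 × (6.674 × 10⁻¹¹) × (4.492 × 10²⁵) × (8.953 × 10⁵) / (8.491 × 10⁸)³
   = 8.769 × 10⁻⁶ m/s²

8.769 × 10⁻⁶ m/s²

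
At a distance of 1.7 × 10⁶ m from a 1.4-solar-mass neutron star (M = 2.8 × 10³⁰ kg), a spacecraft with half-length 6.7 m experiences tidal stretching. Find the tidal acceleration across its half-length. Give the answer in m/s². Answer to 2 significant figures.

The tidal stretch is the gradient of GM/d² times the body's extent r, hence the 1/d³ dependence.
a_tidal = 2GMr/d³
        = 2 × (6.674 × 10⁻¹¹) × (2.8 × 10³⁰) × (6.7) / (1.7 × 10⁶)³
        = 5.1 × 10² m/s²

5.1 × 10² m/s²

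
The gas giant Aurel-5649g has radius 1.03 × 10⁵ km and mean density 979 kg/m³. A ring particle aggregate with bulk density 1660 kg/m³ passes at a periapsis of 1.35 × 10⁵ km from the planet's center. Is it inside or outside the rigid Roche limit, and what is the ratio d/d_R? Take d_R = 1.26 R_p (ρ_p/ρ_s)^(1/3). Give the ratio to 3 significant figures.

d_R = 1.26 × (1.03 × 10⁵ km) × (979/1660)^(1/3) = 1.088 × 10⁵ km
d/d_R = (1.35 × 10⁵) / (1.088 × 10⁵) = 1.24
Since d/d_R > 1, the body is outside the Roche limit.

outside; d/d_R ≈ 1.24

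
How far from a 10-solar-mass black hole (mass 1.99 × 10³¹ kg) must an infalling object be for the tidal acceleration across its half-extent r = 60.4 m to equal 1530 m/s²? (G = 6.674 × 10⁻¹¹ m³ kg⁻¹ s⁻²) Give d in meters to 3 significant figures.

4.72 × 10⁶ m

2GMr/d³ = a_tidal  ⇒  d = (2GMr / a_tidal)^(1/3)
d = (2 × 6.674×10⁻¹¹ × (1.99 × 10³¹) × (60.4) / (1530))^(1/3)
  = 4.72 × 10⁶ m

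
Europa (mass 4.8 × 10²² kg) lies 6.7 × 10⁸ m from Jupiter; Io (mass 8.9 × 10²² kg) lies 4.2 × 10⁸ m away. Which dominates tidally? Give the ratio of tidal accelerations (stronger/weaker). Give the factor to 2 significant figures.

Io, by a factor of ≈ 7.5

Tidal acceleration ∝ M/d³, so compare M/d³ for each.
Europa: (4.8 × 10²²) / (6.7 × 10⁸)³ = 1.596 × 10⁻⁴
Io: (8.9 × 10²²) / (4.2 × 10⁸)³ = 1.201 × 10⁻³
Ratio (larger/smaller) = 7.5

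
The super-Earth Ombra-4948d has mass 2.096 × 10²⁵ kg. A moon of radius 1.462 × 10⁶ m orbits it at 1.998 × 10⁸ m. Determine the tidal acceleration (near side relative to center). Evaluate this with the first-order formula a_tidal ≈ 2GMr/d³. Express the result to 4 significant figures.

a_tidal = 2GMr/d³
        = 2 × (6.674 × 10⁻¹¹) × (2.096 × 10²⁵) × (1.462 × 10⁶) / (1.998 × 10⁸)³
        = 5.128 × 10⁻⁴ m/s²

5.128 × 10⁻⁴ m/s²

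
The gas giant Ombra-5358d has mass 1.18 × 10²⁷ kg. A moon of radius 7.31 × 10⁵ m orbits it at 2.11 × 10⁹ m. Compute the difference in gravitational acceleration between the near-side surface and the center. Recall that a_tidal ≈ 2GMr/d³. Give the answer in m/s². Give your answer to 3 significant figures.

Δg = 2GMr/d³
   = 2 × (6.674 × 10⁻¹¹) × (1.18 × 10²⁷) × (7.31 × 10⁵) / (2.11 × 10⁹)³
   = 1.23 × 10⁻⁵ m/s²

1.23 × 10⁻⁵ m/s²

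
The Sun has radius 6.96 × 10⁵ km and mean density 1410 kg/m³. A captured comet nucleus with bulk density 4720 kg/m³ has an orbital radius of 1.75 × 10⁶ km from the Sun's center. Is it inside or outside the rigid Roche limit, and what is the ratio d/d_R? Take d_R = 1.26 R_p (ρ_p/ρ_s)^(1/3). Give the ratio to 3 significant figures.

d_R = 1.26 × (6.96 × 10⁵ km) × (1410/4720)^(1/3) = 5.862 × 10⁵ km
d/d_R = (1.75 × 10⁶) / (5.862 × 10⁵) = 2.99
Since d/d_R > 1, the body is outside the Roche limit.

outside; d/d_R ≈ 2.99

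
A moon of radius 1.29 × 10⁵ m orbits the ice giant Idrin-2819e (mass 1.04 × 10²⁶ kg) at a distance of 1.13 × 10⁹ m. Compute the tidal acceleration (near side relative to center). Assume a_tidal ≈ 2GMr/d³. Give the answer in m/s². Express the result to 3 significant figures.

1.24 × 10⁻⁶ m/s²

The tidal stretch is the gradient of GM/d² times the body's extent r, hence the 1/d³ dependence.
a_tidal = 2GMr/d³
        = 2 × (6.674 × 10⁻¹¹) × (1.04 × 10²⁶) × (1.29 × 10⁵) / (1.13 × 10⁹)³
        = 1.24 × 10⁻⁶ m/s²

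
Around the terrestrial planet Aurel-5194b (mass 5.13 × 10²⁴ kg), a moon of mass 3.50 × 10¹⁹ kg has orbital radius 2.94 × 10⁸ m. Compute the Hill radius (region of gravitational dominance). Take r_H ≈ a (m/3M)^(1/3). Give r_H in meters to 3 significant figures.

r_H ≈ a (m/3M)^(1/3)
    = (2.94 × 10⁸) × (3.50 × 10¹⁹ / (3 × 5.13 × 10²⁴))^(1/3)
    = 3.87 × 10⁶ m

3.87 × 10⁶ m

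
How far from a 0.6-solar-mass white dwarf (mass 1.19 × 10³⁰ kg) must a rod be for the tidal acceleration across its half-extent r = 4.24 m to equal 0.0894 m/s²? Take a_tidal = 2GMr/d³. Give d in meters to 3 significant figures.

1.96 × 10⁷ m

2GMr/d³ = a_tidal  ⇒  d = (2GMr / a_tidal)^(1/3)
d = (2 × 6.674×10⁻¹¹ × (1.19 × 10³⁰) × (4.24) / (0.0894))^(1/3)
  = 1.96 × 10⁷ m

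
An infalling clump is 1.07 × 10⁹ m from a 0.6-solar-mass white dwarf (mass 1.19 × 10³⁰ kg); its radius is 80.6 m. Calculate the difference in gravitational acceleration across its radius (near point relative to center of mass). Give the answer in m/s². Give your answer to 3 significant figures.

Δa = 2GMr/d³
   = 2 × (6.674 × 10⁻¹¹) × (1.19 × 10³⁰) × (80.6) / (1.07 × 10⁹)³
   = 1.05 × 10⁻⁵ m/s²

1.05 × 10⁻⁵ m/s²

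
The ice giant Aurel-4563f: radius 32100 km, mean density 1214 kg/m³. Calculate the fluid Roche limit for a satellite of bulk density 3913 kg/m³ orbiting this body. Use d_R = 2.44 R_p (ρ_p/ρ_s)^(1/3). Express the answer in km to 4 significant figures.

53020 km

d_R = 2.44 × 32100 km × (1214/3913)^(1/3)
    = 53020 km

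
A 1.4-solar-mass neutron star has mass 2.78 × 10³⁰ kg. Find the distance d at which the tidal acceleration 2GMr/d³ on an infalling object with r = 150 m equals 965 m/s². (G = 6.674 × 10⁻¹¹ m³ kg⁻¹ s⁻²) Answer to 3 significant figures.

2GMr/d³ = a_tidal  ⇒  d = (2GMr / a_tidal)^(1/3)
d = (2 × 6.674×10⁻¹¹ × (2.78 × 10³⁰) × (150) / (965))^(1/3)
  = 3.86 × 10⁶ m

3.86 × 10⁶ m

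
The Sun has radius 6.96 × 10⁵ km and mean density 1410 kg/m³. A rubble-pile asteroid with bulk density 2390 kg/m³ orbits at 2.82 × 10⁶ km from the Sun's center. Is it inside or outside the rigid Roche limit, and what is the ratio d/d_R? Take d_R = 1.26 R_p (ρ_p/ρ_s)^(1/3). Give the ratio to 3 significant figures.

d_R = 1.26 × (6.96 × 10⁵ km) × (1410/2390)^(1/3) = 7.355 × 10⁵ km
d/d_R = (2.82 × 10⁶) / (7.355 × 10⁵) = 3.83
Since d/d_R > 1, the body is outside the Roche limit.

outside; d/d_R ≈ 3.83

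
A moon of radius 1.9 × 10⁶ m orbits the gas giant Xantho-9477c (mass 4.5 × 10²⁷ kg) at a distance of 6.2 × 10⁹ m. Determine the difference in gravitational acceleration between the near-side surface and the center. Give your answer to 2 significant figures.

Δg = 2GMr/d³
   = 2 × (6.674 × 10⁻¹¹) × (4.5 × 10²⁷) × (1.9 × 10⁶) / (6.2 × 10⁹)³
   = 4.8 × 10⁻⁶ m/s²

4.8 × 10⁻⁶ m/s²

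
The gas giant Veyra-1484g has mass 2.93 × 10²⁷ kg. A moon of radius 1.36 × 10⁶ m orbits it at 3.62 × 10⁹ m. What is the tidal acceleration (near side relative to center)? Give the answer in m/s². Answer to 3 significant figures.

1.12 × 10⁻⁵ m/s²

a_tidal = 2GMr/d³
        = 2 × (6.674 × 10⁻¹¹) × (2.93 × 10²⁷) × (1.36 × 10⁶) / (3.62 × 10⁹)³
        = 1.12 × 10⁻⁵ m/s²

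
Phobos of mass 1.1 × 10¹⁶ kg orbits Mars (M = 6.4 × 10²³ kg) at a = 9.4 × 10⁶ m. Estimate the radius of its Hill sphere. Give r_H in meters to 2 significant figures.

1.7 × 10⁴ m

r_H ≈ a (m/3M)^(1/3)
    = (9.4 × 10⁶) × (1.1 × 10¹⁶ / (3 × 6.4 × 10²³))^(1/3)
    = 1.7 × 10⁴ m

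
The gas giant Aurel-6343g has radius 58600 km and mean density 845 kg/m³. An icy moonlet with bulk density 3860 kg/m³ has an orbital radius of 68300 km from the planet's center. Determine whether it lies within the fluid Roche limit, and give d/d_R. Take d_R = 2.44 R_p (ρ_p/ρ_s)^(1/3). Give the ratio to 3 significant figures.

inside; d/d_R ≈ 0.793

d_R = 2.44 × (58600 km) × (845/3860)^(1/3) = 86170 km
d/d_R = (68300) / (86170) = 0.793
Since d/d_R < 1, the body is inside the Roche limit.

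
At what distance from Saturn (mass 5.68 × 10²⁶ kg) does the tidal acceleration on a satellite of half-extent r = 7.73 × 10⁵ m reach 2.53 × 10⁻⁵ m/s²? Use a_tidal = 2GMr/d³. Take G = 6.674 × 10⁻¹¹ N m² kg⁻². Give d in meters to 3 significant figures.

2GMr/d³ = a_tidal  ⇒  d = (2GMr / a_tidal)^(1/3)
d = (2 × 6.674×10⁻¹¹ × (5.68 × 10²⁶) × (7.73 × 10⁵) / (2.53 × 10⁻⁵))^(1/3)
  = 1.32 × 10⁹ m

1.32 × 10⁹ m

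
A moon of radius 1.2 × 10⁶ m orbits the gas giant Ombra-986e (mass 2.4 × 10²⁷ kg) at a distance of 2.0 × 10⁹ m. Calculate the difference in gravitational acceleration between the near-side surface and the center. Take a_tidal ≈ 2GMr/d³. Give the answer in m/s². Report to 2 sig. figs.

Since r ≪ d, expand the inverse-square field across one radius to get the leading 2GMr/d³ term.
a_tidal = 2GMr/d³
        = 2 × (6.674 × 10⁻¹¹) × (2.4 × 10²⁷) × (1.2 × 10⁶) / (2.0 × 10⁹)³
        = 4.8 × 10⁻⁵ m/s²

4.8 × 10⁻⁵ m/s²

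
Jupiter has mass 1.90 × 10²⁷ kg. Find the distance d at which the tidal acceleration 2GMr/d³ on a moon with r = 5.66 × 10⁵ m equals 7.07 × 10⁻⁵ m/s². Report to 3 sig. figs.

2GMr/d³ = a_tidal  ⇒  d = (2GMr / a_tidal)^(1/3)
d = (2 × 6.674×10⁻¹¹ × (1.90 × 10²⁷) × (5.66 × 10⁵) / (7.07 × 10⁻⁵))^(1/3)
  = 1.27 × 10⁹ m

1.27 × 10⁹ m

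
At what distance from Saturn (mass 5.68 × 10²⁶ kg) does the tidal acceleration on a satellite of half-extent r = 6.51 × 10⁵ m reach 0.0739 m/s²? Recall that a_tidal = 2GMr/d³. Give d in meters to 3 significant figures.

2GMr/d³ = a_tidal  ⇒  d = (2GMr / a_tidal)^(1/3)
d = (2 × 6.674×10⁻¹¹ × (5.68 × 10²⁶) × (6.51 × 10⁵) / (0.0739))^(1/3)
  = 8.74 × 10⁷ m

8.74 × 10⁷ m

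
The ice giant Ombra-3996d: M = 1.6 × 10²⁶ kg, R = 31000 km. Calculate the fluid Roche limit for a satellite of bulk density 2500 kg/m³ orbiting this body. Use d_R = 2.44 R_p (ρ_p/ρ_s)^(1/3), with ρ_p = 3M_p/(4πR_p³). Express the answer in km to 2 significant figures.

ρ_p = 3M_p/(4πR_p³) = 3 × (1.6 × 10²⁶) / (4π × (3.1 × 10⁷ m)³) = 1300 kg/m³
d_R = 2.44 × 31000 km × (1300/2500)^(1/3)
    = 61000 km

61000 km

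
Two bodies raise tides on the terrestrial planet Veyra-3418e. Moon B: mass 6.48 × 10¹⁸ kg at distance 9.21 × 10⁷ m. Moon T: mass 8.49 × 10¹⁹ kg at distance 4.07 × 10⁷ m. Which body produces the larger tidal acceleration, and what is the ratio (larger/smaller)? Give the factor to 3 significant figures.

Moon T, by a factor of ≈ 152

Tidal stretch scales as M/d³; compute that for each body.
Moon B: (6.48 × 10¹⁸) / (9.21 × 10⁷)³ = 8.295 × 10⁻⁶
Moon T: (8.49 × 10¹⁹) / (4.07 × 10⁷)³ = 1.259 × 10⁻³
Ratio (larger/smaller) = 152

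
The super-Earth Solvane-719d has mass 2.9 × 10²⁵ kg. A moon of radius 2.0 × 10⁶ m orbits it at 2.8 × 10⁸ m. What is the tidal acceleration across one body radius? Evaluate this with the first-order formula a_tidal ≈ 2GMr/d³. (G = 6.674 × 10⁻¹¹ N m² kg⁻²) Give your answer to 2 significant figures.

a_tidal = 2GMr/d³
        = 2 × (6.674 × 10⁻¹¹) × (2.9 × 10²⁵) × (2.0 × 10⁶) / (2.8 × 10⁸)³
        = 3.5 × 10⁻⁴ m/s²

3.5 × 10⁻⁴ m/s²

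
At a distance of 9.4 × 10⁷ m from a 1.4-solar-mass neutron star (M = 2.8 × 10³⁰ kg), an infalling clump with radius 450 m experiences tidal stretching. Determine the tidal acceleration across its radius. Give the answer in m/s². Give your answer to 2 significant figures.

a_tidal = 2GMr/d³
        = 2 × (6.674 × 10⁻¹¹) × (2.8 × 10³⁰) × (450) / (9.4 × 10⁷)³
        = 2.0 × 10⁻¹ m/s²

2.0 × 10⁻¹ m/s²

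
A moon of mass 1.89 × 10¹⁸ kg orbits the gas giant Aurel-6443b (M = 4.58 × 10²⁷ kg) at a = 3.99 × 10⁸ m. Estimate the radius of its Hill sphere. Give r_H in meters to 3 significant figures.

2.06 × 10⁵ m

r_H ≈ a (m/3M)^(1/3)
    = (3.99 × 10⁸) × (1.89 × 10¹⁸ / (3 × 4.58 × 10²⁷))^(1/3)
    = 2.06 × 10⁵ m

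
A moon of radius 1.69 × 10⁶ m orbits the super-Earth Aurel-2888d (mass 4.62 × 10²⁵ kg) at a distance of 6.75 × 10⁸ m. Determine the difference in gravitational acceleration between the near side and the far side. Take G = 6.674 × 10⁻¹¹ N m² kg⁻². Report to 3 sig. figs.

6.78 × 10⁻⁵ m/s²

Δa = 4GMr/d³
   = 4 × (6.674 × 10⁻¹¹) × (4.62 × 10²⁵) × (1.69 × 10⁶) / (6.75 × 10⁸)³
   = 6.78 × 10⁻⁵ m/s²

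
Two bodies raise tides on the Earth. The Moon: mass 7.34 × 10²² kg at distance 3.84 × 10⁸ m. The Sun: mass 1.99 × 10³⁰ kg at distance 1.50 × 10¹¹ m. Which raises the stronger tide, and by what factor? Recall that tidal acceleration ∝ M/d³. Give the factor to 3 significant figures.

The Moon, by a factor of ≈ 2.20

The tide-raising term goes as M/d³ (the gradient of a 1/d² field).
The Moon: (7.34 × 10²²) / (3.84 × 10⁸)³ = 1.296 × 10⁻³
The Sun: (1.99 × 10³⁰) / (1.50 × 10¹¹)³ = 5.896 × 10⁻⁴
Ratio (larger/smaller) = 2.20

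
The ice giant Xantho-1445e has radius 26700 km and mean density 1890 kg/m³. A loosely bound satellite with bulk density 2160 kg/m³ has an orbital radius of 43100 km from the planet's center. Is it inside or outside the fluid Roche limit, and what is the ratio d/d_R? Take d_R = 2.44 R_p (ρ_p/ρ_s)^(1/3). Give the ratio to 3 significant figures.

d_R = 2.44 × (26700 km) × (1890/2160)^(1/3) = 62310 km
d/d_R = (43100) / (62310) = 0.692
Since d/d_R < 1, the body is inside the Roche limit.

inside; d/d_R ≈ 0.692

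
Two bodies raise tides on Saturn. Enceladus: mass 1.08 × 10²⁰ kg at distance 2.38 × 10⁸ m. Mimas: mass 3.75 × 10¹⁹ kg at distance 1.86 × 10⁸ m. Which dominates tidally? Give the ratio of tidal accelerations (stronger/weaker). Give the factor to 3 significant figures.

Enceladus, by a factor of ≈ 1.37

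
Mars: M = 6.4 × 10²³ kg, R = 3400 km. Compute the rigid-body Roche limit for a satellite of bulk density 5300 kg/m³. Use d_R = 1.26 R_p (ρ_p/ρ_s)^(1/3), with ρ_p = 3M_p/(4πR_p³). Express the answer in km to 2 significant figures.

3900 km

ρ_p = 3M_p/(4πR_p³) = 3 × (6.4 × 10²³) / (4π × (3.4 × 10⁶ m)³) = 3900 kg/m³
d_R = 1.26 × 3400 km × (3900/5300)^(1/3)
    = 3900 km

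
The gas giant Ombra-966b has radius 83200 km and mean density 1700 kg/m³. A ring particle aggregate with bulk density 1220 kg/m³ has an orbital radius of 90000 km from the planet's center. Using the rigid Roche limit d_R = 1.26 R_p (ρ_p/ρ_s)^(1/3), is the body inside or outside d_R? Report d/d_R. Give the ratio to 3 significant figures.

d_R = 1.26 × (83200 km) × (1700/1220)^(1/3) = 1.171 × 10⁵ km
d/d_R = (90000) / (1.171 × 10⁵) = 0.769
Since d/d_R < 1, the body is inside the Roche limit.

inside; d/d_R ≈ 0.769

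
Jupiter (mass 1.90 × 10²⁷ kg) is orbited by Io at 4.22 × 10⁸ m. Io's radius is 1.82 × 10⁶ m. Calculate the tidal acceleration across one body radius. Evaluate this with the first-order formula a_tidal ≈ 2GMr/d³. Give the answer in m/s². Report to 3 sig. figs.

6.14 × 10⁻³ m/s²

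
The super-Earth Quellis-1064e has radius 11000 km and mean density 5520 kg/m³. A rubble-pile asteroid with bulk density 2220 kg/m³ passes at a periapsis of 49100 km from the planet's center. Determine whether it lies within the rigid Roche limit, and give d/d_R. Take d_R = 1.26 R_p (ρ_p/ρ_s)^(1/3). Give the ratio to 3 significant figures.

outside; d/d_R ≈ 2.61

d_R = 1.26 × (11000 km) × (5520/2220)^(1/3) = 18780 km
d/d_R = (49100) / (18780) = 2.61
Since d/d_R > 1, the body is outside the Roche limit.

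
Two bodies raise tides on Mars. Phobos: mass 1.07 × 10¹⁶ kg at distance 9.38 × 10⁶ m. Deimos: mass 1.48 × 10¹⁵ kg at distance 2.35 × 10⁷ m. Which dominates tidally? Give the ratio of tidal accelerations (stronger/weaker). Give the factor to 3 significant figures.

Phobos, by a factor of ≈ 114

Compare M/d³ for the two perturbers:
Phobos: (1.07 × 10¹⁶) / (9.38 × 10⁶)³ = 1.297 × 10⁻⁵
Deimos: (1.48 × 10¹⁵) / (2.35 × 10⁷)³ = 1.140 × 10⁻⁷
Ratio (larger/smaller) = 114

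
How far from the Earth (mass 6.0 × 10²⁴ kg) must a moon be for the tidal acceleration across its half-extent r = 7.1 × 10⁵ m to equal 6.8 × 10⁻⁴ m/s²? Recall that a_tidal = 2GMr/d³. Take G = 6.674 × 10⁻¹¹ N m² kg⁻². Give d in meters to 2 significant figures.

2GMr/d³ = a_tidal  ⇒  d = (2GMr / a_tidal)^(1/3)
d = (2 × 6.674×10⁻¹¹ × (6.0 × 10²⁴) × (7.1 × 10⁵) / (6.8 × 10⁻⁴))^(1/3)
  = 9.4 × 10⁷ m

9.4 × 10⁷ m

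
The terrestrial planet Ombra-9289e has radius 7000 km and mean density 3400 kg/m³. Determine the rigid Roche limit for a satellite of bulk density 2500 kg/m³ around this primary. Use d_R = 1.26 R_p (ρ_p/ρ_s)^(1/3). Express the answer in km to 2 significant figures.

9800 km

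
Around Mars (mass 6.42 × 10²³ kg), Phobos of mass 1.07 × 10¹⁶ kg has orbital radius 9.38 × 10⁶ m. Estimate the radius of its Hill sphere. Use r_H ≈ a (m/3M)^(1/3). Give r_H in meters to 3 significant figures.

1.66 × 10⁴ m

r_H ≈ a (m/3M)^(1/3)
    = (9.38 × 10⁶) × (1.07 × 10¹⁶ / (3 × 6.42 × 10²³))^(1/3)
    = 1.66 × 10⁴ m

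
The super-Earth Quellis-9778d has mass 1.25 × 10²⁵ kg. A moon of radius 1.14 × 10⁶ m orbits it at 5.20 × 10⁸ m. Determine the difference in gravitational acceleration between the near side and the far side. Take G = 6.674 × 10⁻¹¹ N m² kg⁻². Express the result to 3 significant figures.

2.71 × 10⁻⁵ m/s²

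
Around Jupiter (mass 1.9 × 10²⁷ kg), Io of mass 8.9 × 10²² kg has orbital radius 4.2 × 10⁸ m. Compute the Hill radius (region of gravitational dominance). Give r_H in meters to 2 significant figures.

r_H ≈ a (m/3M)^(1/3)
    = (4.2 × 10⁸) × (8.9 × 10²² / (3 × 1.9 × 10²⁷))^(1/3)
    = 1.0 × 10⁷ m

1.0 × 10⁷ m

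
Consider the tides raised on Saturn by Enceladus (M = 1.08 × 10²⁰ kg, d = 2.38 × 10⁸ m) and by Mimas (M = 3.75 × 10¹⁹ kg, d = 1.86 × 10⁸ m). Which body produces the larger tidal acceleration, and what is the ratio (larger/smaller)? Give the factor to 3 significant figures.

Enceladus, by a factor of ≈ 1.37

Tidal stretch scales as M/d³; compute that for each body.
Enceladus: (1.08 × 10²⁰) / (2.38 × 10⁸)³ = 8.011 × 10⁻⁶
Mimas: (3.75 × 10¹⁹) / (1.86 × 10⁸)³ = 5.828 × 10⁻⁶
Ratio (larger/smaller) = 1.37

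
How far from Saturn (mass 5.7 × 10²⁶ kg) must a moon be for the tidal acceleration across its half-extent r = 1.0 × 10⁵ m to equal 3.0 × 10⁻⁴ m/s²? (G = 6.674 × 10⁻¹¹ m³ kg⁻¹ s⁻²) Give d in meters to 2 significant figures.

2.9 × 10⁸ m

2GMr/d³ = a_tidal  ⇒  d = (2GMr / a_tidal)^(1/3)
d = (2 × 6.674×10⁻¹¹ × (5.7 × 10²⁶) × (1.0 × 10⁵) / (3.0 × 10⁻⁴))^(1/3)
  = 2.9 × 10⁸ m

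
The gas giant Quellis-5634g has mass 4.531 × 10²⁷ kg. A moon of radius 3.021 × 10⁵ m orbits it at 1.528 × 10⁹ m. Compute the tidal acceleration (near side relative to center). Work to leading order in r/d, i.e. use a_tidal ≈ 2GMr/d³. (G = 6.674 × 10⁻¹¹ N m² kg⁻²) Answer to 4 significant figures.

5.121 × 10⁻⁵ m/s²

Since r ≪ d, expand the inverse-square field across one radius to get the leading 2GMr/d³ term.
a_tidal = 2GMr/d³
        = 2 × (6.674 × 10⁻¹¹) × (4.531 × 10²⁷) × (3.021 × 10⁵) / (1.528 × 10⁹)³
        = 5.121 × 10⁻⁵ m/s²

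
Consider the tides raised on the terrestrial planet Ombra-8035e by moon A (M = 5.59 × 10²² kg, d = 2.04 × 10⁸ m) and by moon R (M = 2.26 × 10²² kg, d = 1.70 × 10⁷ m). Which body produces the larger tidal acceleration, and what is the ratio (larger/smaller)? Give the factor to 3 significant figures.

The tide-raising term goes as M/d³ (the gradient of a 1/d² field).
Moon A: (5.59 × 10²²) / (2.04 × 10⁸)³ = 6.584 × 10⁻³
Moon R: (2.26 × 10²²) / (1.70 × 10⁷)³ = 4.600
Ratio (larger/smaller) = 699

Moon R, by a factor of ≈ 699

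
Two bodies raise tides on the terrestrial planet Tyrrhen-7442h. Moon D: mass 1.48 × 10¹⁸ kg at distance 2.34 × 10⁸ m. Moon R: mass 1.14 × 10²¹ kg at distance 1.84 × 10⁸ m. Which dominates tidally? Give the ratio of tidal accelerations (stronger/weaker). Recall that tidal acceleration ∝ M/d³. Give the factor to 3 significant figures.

The tide-raising term goes as M/d³ (the gradient of a 1/d² field).
Moon D: (1.48 × 10¹⁸) / (2.34 × 10⁸)³ = 1.155 × 10⁻⁷
Moon R: (1.14 × 10²¹) / (1.84 × 10⁸)³ = 1.830 × 10⁻⁴
Ratio (larger/smaller) = 1580

Moon R, by a factor of ≈ 1580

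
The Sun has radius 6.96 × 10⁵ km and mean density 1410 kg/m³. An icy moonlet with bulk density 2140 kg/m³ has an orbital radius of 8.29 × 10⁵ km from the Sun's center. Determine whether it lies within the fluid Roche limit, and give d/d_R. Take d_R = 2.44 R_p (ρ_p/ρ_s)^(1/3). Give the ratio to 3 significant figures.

inside; d/d_R ≈ 0.561

d_R = 2.44 × (6.96 × 10⁵ km) × (1410/2140)^(1/3) = 1.478 × 10⁶ km
d/d_R = (8.29 × 10⁵) / (1.478 × 10⁶) = 0.561
Since d/d_R < 1, the body is inside the Roche limit.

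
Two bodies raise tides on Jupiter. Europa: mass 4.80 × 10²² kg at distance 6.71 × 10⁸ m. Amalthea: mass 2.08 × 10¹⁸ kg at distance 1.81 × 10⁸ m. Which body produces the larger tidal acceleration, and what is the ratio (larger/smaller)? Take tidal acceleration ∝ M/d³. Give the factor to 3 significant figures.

Europa, by a factor of ≈ 453

Tidal stretch scales as M/d³; compute that for each body.
Europa: (4.80 × 10²²) / (6.71 × 10⁸)³ = 1.589 × 10⁻⁴
Amalthea: (2.08 × 10¹⁸) / (1.81 × 10⁸)³ = 3.508 × 10⁻⁷
Ratio (larger/smaller) = 453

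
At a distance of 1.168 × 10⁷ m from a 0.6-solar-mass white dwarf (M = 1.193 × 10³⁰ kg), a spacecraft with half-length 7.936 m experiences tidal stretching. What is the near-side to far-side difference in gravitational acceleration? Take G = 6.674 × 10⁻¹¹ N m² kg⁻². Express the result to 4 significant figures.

1.586 m/s²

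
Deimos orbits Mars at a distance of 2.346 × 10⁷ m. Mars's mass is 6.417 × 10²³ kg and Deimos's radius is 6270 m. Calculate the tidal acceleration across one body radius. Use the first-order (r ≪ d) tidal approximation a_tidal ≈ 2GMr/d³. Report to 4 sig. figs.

4.159 × 10⁻⁵ m/s²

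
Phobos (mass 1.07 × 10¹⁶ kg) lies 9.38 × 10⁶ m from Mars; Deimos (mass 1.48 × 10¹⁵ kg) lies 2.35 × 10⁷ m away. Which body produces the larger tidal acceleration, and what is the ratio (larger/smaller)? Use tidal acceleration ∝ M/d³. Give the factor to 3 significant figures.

Tidal acceleration ∝ M/d³, so compare M/d³ for each.
Phobos: (1.07 × 10¹⁶) / (9.38 × 10⁶)³ = 1.297 × 10⁻⁵
Deimos: (1.48 × 10¹⁵) / (2.35 × 10⁷)³ = 1.140 × 10⁻⁷
Ratio (larger/smaller) = 114

Phobos, by a factor of ≈ 114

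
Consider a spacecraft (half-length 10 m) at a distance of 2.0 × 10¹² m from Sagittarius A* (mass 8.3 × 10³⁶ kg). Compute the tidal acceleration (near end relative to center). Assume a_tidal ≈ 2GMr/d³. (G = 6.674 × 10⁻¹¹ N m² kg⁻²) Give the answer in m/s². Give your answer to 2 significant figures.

Δg = 2GMr/d³
   = 2 × (6.674 × 10⁻¹¹) × (8.3 × 10³⁶) × (10) / (2.0 × 10¹²)³
   = 1.4 × 10⁻⁹ m/s²

1.4 × 10⁻⁹ m/s²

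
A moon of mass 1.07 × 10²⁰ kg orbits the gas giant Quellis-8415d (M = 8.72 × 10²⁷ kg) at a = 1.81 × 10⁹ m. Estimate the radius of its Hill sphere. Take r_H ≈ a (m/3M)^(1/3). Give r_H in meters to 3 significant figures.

2.89 × 10⁶ m

r_H ≈ a (m/3M)^(1/3)
    = (1.81 × 10⁹) × (1.07 × 10²⁰ / (3 × 8.72 × 10²⁷))^(1/3)
    = 2.89 × 10⁶ m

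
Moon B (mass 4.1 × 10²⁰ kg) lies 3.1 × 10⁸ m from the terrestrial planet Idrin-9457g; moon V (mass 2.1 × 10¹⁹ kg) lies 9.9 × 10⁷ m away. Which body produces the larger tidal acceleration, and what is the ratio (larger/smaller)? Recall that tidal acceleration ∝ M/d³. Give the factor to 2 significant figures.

Compare M/d³ for the two perturbers:
Moon B: (4.1 × 10²⁰) / (3.1 × 10⁸)³ = 1.376 × 10⁻⁵
Moon V: (2.1 × 10¹⁹) / (9.9 × 10⁷)³ = 2.164 × 10⁻⁵
Ratio (larger/smaller) = 1.6

Moon V, by a factor of ≈ 1.6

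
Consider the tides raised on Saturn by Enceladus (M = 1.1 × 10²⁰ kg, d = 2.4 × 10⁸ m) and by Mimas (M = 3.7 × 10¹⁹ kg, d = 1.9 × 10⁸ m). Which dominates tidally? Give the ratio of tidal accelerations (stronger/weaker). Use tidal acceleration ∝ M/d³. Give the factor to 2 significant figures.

Enceladus, by a factor of ≈ 1.5

Tidal stretch scales as M/d³; compute that for each body.
Enceladus: (1.1 × 10²⁰) / (2.4 × 10⁸)³ = 7.957 × 10⁻⁶
Mimas: (3.7 × 10¹⁹) / (1.9 × 10⁸)³ = 5.394 × 10⁻⁶
Ratio (larger/smaller) = 1.5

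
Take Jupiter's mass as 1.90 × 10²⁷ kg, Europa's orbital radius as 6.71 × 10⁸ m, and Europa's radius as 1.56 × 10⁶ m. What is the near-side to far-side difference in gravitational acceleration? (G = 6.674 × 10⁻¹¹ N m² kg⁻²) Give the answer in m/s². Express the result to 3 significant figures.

2.62 × 10⁻³ m/s²

Δg = 4GMr/d³
   = 4 × (6.674 × 10⁻¹¹) × (1.90 × 10²⁷) × (1.56 × 10⁶) / (6.71 × 10⁸)³
   = 2.62 × 10⁻³ m/s²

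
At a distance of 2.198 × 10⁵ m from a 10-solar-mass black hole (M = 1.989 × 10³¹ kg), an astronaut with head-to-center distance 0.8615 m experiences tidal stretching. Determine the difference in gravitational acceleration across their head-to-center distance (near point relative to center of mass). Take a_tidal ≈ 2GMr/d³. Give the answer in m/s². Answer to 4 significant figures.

2.154 × 10⁵ m/s²

Since r ≪ d, expand the inverse-square field across one radius to get the leading 2GMr/d³ term.
Δa = 2GMr/d³
   = 2 × (6.674 × 10⁻¹¹) × (1.989 × 10³¹) × (0.8615) / (2.198 × 10⁵)³
   = 2.154 × 10⁵ m/s²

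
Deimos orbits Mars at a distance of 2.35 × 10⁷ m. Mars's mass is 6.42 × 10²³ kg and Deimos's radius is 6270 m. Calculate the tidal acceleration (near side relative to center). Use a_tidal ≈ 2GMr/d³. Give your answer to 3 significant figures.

4.14 × 10⁻⁵ m/s²

Δa = 2GMr/d³
   = 2 × (6.674 × 10⁻¹¹) × (6.42 × 10²³) × (6270) / (2.35 × 10⁷)³
   = 4.14 × 10⁻⁵ m/s²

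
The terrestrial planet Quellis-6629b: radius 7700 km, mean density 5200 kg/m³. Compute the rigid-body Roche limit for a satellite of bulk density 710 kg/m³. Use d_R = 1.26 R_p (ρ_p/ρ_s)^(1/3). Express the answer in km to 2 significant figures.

d_R = 1.26 × 7700 km × (5200/710)^(1/3)
    = 19000 km

19000 km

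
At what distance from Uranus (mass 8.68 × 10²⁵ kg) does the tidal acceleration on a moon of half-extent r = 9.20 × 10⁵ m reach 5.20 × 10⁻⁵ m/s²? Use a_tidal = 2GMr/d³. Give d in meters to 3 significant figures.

2GMr/d³ = a_tidal  ⇒  d = (2GMr / a_tidal)^(1/3)
d = (2 × 6.674×10⁻¹¹ × (8.68 × 10²⁵) × (9.20 × 10⁵) / (5.20 × 10⁻⁵))^(1/3)
  = 5.90 × 10⁸ m

5.90 × 10⁸ m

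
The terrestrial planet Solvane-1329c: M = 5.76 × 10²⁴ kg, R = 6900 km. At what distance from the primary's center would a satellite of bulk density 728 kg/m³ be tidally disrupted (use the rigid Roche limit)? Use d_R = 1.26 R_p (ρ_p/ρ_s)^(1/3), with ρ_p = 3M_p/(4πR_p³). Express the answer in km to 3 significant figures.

ρ_p = 3M_p/(4πR_p³) = 3 × (5.76 × 10²⁴) / (4π × (6.90 × 10⁶ m)³) = 4190 kg/m³
d_R = 1.26 × 6900 km × (4190/728)^(1/3)
    = 15600 km

15600 km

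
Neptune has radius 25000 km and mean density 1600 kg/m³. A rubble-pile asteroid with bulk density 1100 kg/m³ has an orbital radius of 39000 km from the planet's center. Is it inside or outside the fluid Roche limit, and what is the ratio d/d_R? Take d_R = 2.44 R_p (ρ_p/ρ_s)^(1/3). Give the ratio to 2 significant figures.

d_R = 2.44 × (25000 km) × (1600/1100)^(1/3) = 69110 km
d/d_R = (39000) / (69110) = 0.56
Since d/d_R < 1, the body is inside the Roche limit.

inside; d/d_R ≈ 0.56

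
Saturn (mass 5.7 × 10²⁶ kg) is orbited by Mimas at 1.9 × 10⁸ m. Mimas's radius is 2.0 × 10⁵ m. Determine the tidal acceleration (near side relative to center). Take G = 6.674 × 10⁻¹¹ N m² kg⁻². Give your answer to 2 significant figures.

2.2 × 10⁻³ m/s²

Since r ≪ d, expand the inverse-square field across one radius to get the leading 2GMr/d³ term.
Δa = 2GMr/d³
   = 2 × (6.674 × 10⁻¹¹) × (5.7 × 10²⁶) × (2.0 × 10⁵) / (1.9 × 10⁸)³
   = 2.2 × 10⁻³ m/s²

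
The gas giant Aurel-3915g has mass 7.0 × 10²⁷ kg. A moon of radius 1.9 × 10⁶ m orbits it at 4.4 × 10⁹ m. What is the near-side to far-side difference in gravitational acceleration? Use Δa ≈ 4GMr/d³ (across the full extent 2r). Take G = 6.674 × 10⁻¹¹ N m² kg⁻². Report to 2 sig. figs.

4.2 × 10⁻⁵ m/s²

Δa = 4GMr/d³
   = 4 × (6.674 × 10⁻¹¹) × (7.0 × 10²⁷) × (1.9 × 10⁶) / (4.4 × 10⁹)³
   = 4.2 × 10⁻⁵ m/s²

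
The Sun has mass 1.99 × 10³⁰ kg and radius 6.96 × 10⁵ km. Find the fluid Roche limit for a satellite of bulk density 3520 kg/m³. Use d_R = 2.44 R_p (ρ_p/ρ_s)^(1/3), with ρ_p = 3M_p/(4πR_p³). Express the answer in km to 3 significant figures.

1.25 × 10⁶ km

ρ_p = 3M_p/(4πR_p³) = 3 × (1.99 × 10³⁰) / (4π × (6.96 × 10⁸ m)³) = 1410 kg/m³
d_R = 2.44 × 6.96 × 10⁵ km × (1410/3520)^(1/3)
    = 1.25 × 10⁶ km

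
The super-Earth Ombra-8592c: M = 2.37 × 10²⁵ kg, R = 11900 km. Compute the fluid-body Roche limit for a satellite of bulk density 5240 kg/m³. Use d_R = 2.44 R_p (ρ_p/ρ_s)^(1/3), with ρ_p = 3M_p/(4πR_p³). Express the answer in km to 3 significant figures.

25000 km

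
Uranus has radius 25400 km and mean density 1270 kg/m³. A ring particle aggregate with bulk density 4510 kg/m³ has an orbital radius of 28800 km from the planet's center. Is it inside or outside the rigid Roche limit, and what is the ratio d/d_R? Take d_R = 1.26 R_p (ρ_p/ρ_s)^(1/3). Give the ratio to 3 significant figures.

outside; d/d_R ≈ 1.37

d_R = 1.26 × (25400 km) × (1270/4510)^(1/3) = 20980 km
d/d_R = (28800) / (20980) = 1.37
Since d/d_R > 1, the body is outside the Roche limit.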